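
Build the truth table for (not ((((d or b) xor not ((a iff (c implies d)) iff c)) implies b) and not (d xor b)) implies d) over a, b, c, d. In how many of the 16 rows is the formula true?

10

a  b  c  d  |  (d or b)  (c implies d)  (a iff (c implies d))  (d xor b)  not (d xor b)  φ
F  F  F  F  |     F            T                  F                F            T        T
F  F  F  T  |     T            T                  F                T            F        T
F  F  T  F  |     F            F                  T                F            T        T
F  F  T  T  |     T            T                  F                T            F        T
F  T  F  F  |     T            T                  F                T            F        F
F  T  F  T  |     T            T                  F                F            T        T
F  T  T  F  |     T            F                  T                T            F        F
F  T  T  T  |     T            T                  F                F            T        T
T  F  F  F  |     F            T                  T                F            T        F
T  F  F  T  |     T            T                  T                T            F        T
T  F  T  F  |     F            F                  F                F            T        F
T  F  T  T  |     T            T                  T                T            F        T
T  T  F  F  |     T            T                  T                T            F        F
T  T  F  T  |     T            T                  T                F            T        T
T  T  T  F  |     T            F                  F                T            F        F
T  T  T  T  |     T            T                  T                F            T        T
The formula is true on 10 of the 16 rows.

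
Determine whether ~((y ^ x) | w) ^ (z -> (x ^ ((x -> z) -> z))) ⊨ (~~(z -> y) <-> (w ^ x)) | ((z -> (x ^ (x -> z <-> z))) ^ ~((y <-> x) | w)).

x | y | z | w | φ | ψ
- | - | - | - | - | -
1 | 1 | 1 | 1 | 0 | 0
1 | 1 | 1 | 0 | 1 | 1
1 | 1 | 0 | 1 | 1 | 1
1 | 1 | 0 | 0 | 0 | 1
1 | 0 | 1 | 1 | 0 | 1
1 | 0 | 1 | 0 | 0 | 1
1 | 0 | 0 | 1 | 1 | 1
1 | 0 | 0 | 0 | 1 | 1
0 | 1 | 1 | 1 | 1 | 1
0 | 1 | 1 | 0 | 1 | 0
0 | 1 | 0 | 1 | 1 | 1
0 | 1 | 0 | 0 | 1 | 0
0 | 0 | 1 | 1 | 1 | 1
0 | 0 | 1 | 0 | 0 | 1
0 | 0 | 0 | 1 | 1 | 1
0 | 0 | 0 | 0 | 0 | 1
At x=0, y=1, z=1, w=0 we have φ true but ψ false, so φ does not entail ψ.

no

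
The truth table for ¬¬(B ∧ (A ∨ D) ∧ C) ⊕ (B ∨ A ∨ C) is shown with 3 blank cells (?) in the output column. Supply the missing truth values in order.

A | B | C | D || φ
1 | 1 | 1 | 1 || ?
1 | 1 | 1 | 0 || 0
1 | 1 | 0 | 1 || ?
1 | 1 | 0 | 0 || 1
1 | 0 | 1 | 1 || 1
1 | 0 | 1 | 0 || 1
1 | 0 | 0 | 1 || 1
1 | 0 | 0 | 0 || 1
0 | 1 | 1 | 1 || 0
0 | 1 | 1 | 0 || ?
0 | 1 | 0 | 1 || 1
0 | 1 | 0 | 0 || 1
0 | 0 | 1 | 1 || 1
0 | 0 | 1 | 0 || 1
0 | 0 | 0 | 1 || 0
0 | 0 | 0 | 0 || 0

0, 1, 1

Row A=1, B=1, C=1, D=1: ¬¬(B ∧ (A ∨ D) ∧ C) = 1, (B ∨ A ∨ C) = 1, so the formula = 0.
Row A=1, B=1, C=0, D=1: ¬¬(B ∧ (A ∨ D) ∧ C) = 0, (B ∨ A ∨ C) = 1, so the formula = 1.
Row A=0, B=1, C=1, D=0: ¬¬(B ∧ (A ∨ D) ∧ C) = 0, (B ∨ A ∨ C) = 1, so the formula = 1.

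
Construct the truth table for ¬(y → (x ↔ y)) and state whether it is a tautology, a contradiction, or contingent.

x | y || (x ↔ y) | (y → (x ↔ y)) | ¬(y → (x ↔ y))
F | F ||    T    |       T       |       F       
F | T ||    F    |       F       |       T       
T | F ||    F    |       T       |       F       
T | T ||    T    |       T       |       F       
1 of 4 rows are T, so the formula is contingent.

contingent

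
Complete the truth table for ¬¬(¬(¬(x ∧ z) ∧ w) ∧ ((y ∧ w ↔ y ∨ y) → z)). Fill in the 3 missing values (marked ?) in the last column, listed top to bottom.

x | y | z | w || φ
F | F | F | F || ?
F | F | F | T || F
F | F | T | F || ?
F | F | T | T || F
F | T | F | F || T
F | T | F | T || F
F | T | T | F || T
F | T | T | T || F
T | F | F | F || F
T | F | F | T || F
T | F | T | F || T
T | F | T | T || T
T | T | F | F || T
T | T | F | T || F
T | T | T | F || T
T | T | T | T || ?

Row x=F, y=F, z=F, w=F: (¬(¬(x ∧ z) ∧ w) ∧ ((y ∧ w ↔ y ∨ y) → z)) = F, ¬(¬(¬(x ∧ z) ∧ w) ∧ ((y ∧ w ↔ y ∨ y) → z)) = T, so the formula = F.
Row x=F, y=F, z=T, w=F: (¬(¬(x ∧ z) ∧ w) ∧ ((y ∧ w ↔ y ∨ y) → z)) = T, ¬(¬(¬(x ∧ z) ∧ w) ∧ ((y ∧ w ↔ y ∨ y) → z)) = F, so the formula = T.
Row x=T, y=T, z=T, w=T: (¬(¬(x ∧ z) ∧ w) ∧ ((y ∧ w ↔ y ∨ y) → z)) = T, ¬(¬(¬(x ∧ z) ∧ w) ∧ ((y ∧ w ↔ y ∨ y) → z)) = F, so the formula = T.

F, T, T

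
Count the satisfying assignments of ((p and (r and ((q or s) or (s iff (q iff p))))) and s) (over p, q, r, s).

2

p  q  r  s  |  φ
T  T  T  T  |  T
T  T  T  F  |  F
T  T  F  T  |  F
T  T  F  F  |  F
T  F  T  T  |  T
T  F  T  F  |  F
T  F  F  T  |  F
T  F  F  F  |  F
F  T  T  T  |  F
F  T  T  F  |  F
F  T  F  T  |  F
F  T  F  F  |  F
F  F  T  T  |  F
F  F  T  F  |  F
F  F  F  T  |  F
F  F  F  F  |  F
The formula is true on 2 of the 16 rows.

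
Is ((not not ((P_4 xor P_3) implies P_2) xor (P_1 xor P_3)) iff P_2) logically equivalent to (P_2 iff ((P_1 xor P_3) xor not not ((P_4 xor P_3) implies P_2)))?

P_1 | P_2 | P_3 | P_4 | φ | ψ
--- | --- | --- | --- | - | -
 F  |  F  |  F  |  F  | F | F
 F  |  F  |  F  |  T  | T | T
 F  |  F  |  T  |  F  | F | F
 F  |  F  |  T  |  T  | T | T
 F  |  T  |  F  |  F  | T | T
 F  |  T  |  F  |  T  | T | T
 F  |  T  |  T  |  F  | F | F
 F  |  T  |  T  |  T  | F | F
 T  |  F  |  F  |  F  | T | T
 T  |  F  |  F  |  T  | F | F
 T  |  F  |  T  |  F  | T | T
 T  |  F  |  T  |  T  | F | F
 T  |  T  |  F  |  F  | F | F
 T  |  T  |  F  |  T  | F | F
 T  |  T  |  T  |  F  | T | T
 T  |  T  |  T  |  T  | T | T
The columns for φ and ψ agree on every row, so they are logically equivalent.

equivalent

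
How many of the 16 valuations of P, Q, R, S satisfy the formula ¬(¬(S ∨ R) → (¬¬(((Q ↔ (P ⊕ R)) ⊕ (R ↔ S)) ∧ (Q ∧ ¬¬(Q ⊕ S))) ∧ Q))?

P | Q | R | S | φ
- | - | - | - | -
T | T | T | T | F
T | T | T | F | F
T | T | F | T | F
T | T | F | F | T
T | F | T | T | F
T | F | T | F | F
T | F | F | T | F
T | F | F | F | T
F | T | T | T | F
F | T | T | F | F
F | T | F | T | F
F | T | F | F | F
F | F | T | T | F
F | F | T | F | F
F | F | F | T | F
F | F | F | F | T
The formula is true on 3 of the 16 rows.

3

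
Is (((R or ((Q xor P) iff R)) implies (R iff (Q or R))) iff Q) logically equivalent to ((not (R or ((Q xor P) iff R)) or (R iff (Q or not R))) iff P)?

not equivalent

P | Q | R | φ | ψ
- | - | - | - | -
F | F | F | F | T
F | F | T | F | T
F | T | F | T | F
F | T | T | T | F
T | F | F | F | T
T | F | T | F | F
T | T | F | F | F
T | T | T | T | T
The columns differ at P=F, Q=F, R=F (φ=F, ψ=T), so they are not equivalent.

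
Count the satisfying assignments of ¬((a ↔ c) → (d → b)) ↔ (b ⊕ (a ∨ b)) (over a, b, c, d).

  a   |   b   |   c   |   d   ||   φ  
False | False | False | False ||  True
False | False | False |  True || False
False | False |  True | False ||  True
False | False |  True |  True ||  True
False |  True | False | False ||  True
False |  True | False |  True ||  True
False |  True |  True | False ||  True
False |  True |  True |  True ||  True
 True | False | False | False || False
 True | False | False |  True || False
 True | False |  True | False || False
 True | False |  True |  True ||  True
 True |  True | False | False ||  True
 True |  True | False |  True ||  True
 True |  True |  True | False ||  True
 True |  True |  True |  True ||  True
The formula is true on 12 of the 16 rows.

12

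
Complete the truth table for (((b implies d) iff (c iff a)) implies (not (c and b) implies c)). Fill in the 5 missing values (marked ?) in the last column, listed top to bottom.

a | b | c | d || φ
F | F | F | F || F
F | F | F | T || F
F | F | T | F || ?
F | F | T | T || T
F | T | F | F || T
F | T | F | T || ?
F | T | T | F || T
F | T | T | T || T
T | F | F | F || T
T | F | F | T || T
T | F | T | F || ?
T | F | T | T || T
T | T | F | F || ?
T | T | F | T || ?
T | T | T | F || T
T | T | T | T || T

Row a=F, b=F, c=T, d=F: ((b implies d) iff (c iff a)) = F, (not (c and b) implies c) = T, so the formula = T.
Row a=F, b=T, c=F, d=T: ((b implies d) iff (c iff a)) = T, (not (c and b) implies c) = F, so the formula = F.
Row a=T, b=F, c=T, d=F: ((b implies d) iff (c iff a)) = T, (not (c and b) implies c) = T, so the formula = T.
Row a=T, b=T, c=F, d=F: ((b implies d) iff (c iff a)) = T, (not (c and b) implies c) = F, so the formula = F.
Row a=T, b=T, c=F, d=T: ((b implies d) iff (c iff a)) = F, (not (c and b) implies c) = F, so the formula = T.

T, F, T, F, T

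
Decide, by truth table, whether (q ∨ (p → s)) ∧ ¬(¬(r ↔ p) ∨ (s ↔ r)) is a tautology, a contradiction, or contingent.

contingent

p  q  r  s  |  φ
T  T  T  T  |  F
T  T  T  F  |  T
T  T  F  T  |  F
T  T  F  F  |  F
T  F  T  T  |  F
T  F  T  F  |  F
T  F  F  T  |  F
T  F  F  F  |  F
F  T  T  T  |  F
F  T  T  F  |  F
F  T  F  T  |  T
F  T  F  F  |  F
F  F  T  T  |  F
F  F  T  F  |  F
F  F  F  T  |  T
F  F  F  F  |  F
3 of 16 rows are T, so the formula is contingent.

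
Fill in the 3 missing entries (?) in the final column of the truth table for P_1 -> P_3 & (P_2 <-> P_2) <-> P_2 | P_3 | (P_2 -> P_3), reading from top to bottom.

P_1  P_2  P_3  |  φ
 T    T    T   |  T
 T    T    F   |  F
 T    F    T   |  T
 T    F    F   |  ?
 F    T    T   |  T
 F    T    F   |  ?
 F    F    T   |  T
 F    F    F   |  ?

F, T, T

Row P_1=T, P_2=F, P_3=F: (P_1 -> P_3 & (P_2 <-> P_2)) = F, (P_2 | P_3 | (P_2 -> P_3)) = T, so the formula = F.
Row P_1=F, P_2=T, P_3=F: (P_1 -> P_3 & (P_2 <-> P_2)) = T, (P_2 | P_3 | (P_2 -> P_3)) = T, so the formula = T.
Row P_1=F, P_2=F, P_3=F: (P_1 -> P_3 & (P_2 <-> P_2)) = T, (P_2 | P_3 | (P_2 -> P_3)) = T, so the formula = T.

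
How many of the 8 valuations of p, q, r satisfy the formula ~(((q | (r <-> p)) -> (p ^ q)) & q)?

p  q  r     (r <-> p)  (q | (r <-> p))  (p ^ q)  ((q | (r <-> p)) -> (p ^ q))  φ
F  F  F         T             T            F                  F                T
F  F  T         F             F            F                  T                T
F  T  F         T             T            T                  T                F
F  T  T         F             T            T                  T                F
T  F  F         F             F            T                  T                T
T  F  T         T             T            T                  T                T
T  T  F         F             T            F                  F                T
T  T  T         T             T            F                  F                T
The formula is true on 6 of the 8 rows.

6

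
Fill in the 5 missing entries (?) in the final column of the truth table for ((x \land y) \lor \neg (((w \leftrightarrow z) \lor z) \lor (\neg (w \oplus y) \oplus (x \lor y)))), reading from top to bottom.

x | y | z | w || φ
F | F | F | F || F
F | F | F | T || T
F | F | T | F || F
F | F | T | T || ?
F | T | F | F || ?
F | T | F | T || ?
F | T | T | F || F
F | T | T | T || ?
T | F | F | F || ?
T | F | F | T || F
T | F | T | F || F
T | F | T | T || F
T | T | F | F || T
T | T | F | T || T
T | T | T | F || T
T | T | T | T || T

F, F, T, F, F

Row x=F, y=F, z=T, w=T: (x \land y) = F, \neg (((w \leftrightarrow z) \lor z) \lor (\neg (w \oplus y) \oplus (x \lor y))) = F, so the formula = F.
Row x=F, y=T, z=F, w=F: (x \land y) = F, \neg (((w \leftrightarrow z) \lor z) \lor (\neg (w \oplus y) \oplus (x \lor y))) = F, so the formula = F.
Row x=F, y=T, z=F, w=T: (x \land y) = F, \neg (((w \leftrightarrow z) \lor z) \lor (\neg (w \oplus y) \oplus (x \lor y))) = T, so the formula = T.
Row x=F, y=T, z=T, w=T: (x \land y) = F, \neg (((w \leftrightarrow z) \lor z) \lor (\neg (w \oplus y) \oplus (x \lor y))) = F, so the formula = F.
Row x=T, y=F, z=F, w=F: (x \land y) = F, \neg (((w \leftrightarrow z) \lor z) \lor (\neg (w \oplus y) \oplus (x \lor y))) = F, so the formula = F.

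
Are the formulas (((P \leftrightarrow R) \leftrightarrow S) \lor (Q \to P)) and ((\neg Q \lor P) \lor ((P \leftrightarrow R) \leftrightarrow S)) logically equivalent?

equivalent

P  Q  R  S  |  φ  ψ
T  T  T  T  |  T  T
T  T  T  F  |  T  T
T  T  F  T  |  T  T
T  T  F  F  |  T  T
T  F  T  T  |  T  T
T  F  T  F  |  T  T
T  F  F  T  |  T  T
T  F  F  F  |  T  T
F  T  T  T  |  F  F
F  T  T  F  |  T  T
F  T  F  T  |  T  T
F  T  F  F  |  F  F
F  F  T  T  |  T  T
F  F  T  F  |  T  T
F  F  F  T  |  T  T
F  F  F  F  |  T  T
The columns for φ and ψ agree on every row, so they are logically equivalent.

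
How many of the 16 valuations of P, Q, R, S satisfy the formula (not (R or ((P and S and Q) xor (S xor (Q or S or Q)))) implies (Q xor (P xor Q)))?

13

P | Q | R | S || φ
F | F | F | F || F
F | F | F | T || F
F | F | T | F || T
F | F | T | T || T
F | T | F | F || T
F | T | F | T || F
F | T | T | F || T
F | T | T | T || T
T | F | F | F || T
T | F | F | T || T
T | F | T | F || T
T | F | T | T || T
T | T | F | F || T
T | T | F | T || T
T | T | T | F || T
T | T | T | T || T
The formula is true on 13 of the 16 rows.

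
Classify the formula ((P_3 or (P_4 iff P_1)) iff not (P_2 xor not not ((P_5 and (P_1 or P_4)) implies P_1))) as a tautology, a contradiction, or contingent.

P_1  P_2  P_3  P_4  P_5  |  φ
 1    1    1    1    1   |  1
 1    1    1    1    0   |  1
 1    1    1    0    1   |  1
 1    1    1    0    0   |  1
 1    1    0    1    1   |  1
 1    1    0    1    0   |  1
 1    1    0    0    1   |  0
 1    1    0    0    0   |  0
 1    0    1    1    1   |  0
 1    0    1    1    0   |  0
 1    0    1    0    1   |  0
 1    0    1    0    0   |  0
 1    0    0    1    1   |  0
 1    0    0    1    0   |  0
 1    0    0    0    1   |  1
 1    0    0    0    0   |  1
 0    1    1    1    1   |  0
 0    1    1    1    0   |  1
 0    1    1    0    1   |  1
 0    1    1    0    0   |  1
 0    1    0    1    1   |  1
 0    1    0    1    0   |  0
 0    1    0    0    1   |  1
 0    1    0    0    0   |  1
 0    0    1    1    1   |  1
 0    0    1    1    0   |  0
 0    0    1    0    1   |  0
 0    0    1    0    0   |  0
 0    0    0    1    1   |  0
 0    0    0    1    0   |  1
 0    0    0    0    1   |  0
 0    0    0    0    0   |  0
16 of 32 rows are 1, so the formula is contingent.

contingent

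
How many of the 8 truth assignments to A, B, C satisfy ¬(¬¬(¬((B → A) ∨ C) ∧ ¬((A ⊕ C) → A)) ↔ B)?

A  B  C  |  (B → A)  ((B → A) ∨ C)  ¬((B → A) ∨ C)  (A ⊕ C)  ((A ⊕ C) → A)  ¬((A ⊕ C) → A)  φ
T  T  T  |     T           T              F            F           T              F         T
T  T  F  |     T           T              F            T           T              F         T
T  F  T  |     T           T              F            F           T              F         F
T  F  F  |     T           T              F            T           T              F         F
F  T  T  |     F           T              F            T           F              T         T
F  T  F  |     F           F              T            F           T              F         T
F  F  T  |     T           T              F            T           F              T         F
F  F  F  |     T           T              F            F           T              F         F
The formula is true on 4 of the 8 rows.

4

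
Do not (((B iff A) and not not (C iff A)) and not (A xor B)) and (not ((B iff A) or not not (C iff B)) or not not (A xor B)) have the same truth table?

not equivalent

A | B | C || φ | ψ
T | T | T || F | F
T | T | F || T | F
T | F | T || T | T
T | F | F || T | T
F | T | T || T | T
F | T | F || T | T
F | F | T || T | F
F | F | F || F | F
The columns differ at A=T, B=T, C=F (φ=T, ψ=F), so they are not equivalent.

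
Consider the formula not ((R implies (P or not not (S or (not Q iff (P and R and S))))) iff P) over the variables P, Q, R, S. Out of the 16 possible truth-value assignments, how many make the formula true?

P | Q | R | S | not Q | (P and R and S) | (not Q iff (P and R and S)) | φ
- | - | - | - | ----- | --------------- | --------------------------- | -
0 | 0 | 0 | 0 |   1   |        0        |              0              | 1
0 | 0 | 0 | 1 |   1   |        0        |              0              | 1
0 | 0 | 1 | 0 |   1   |        0        |              0              | 0
0 | 0 | 1 | 1 |   1   |        0        |              0              | 1
0 | 1 | 0 | 0 |   0   |        0        |              1              | 1
0 | 1 | 0 | 1 |   0   |        0        |              1              | 1
0 | 1 | 1 | 0 |   0   |        0        |              1              | 1
0 | 1 | 1 | 1 |   0   |        0        |              1              | 1
1 | 0 | 0 | 0 |   1   |        0        |              0              | 0
1 | 0 | 0 | 1 |   1   |        0        |              0              | 0
1 | 0 | 1 | 0 |   1   |        0        |              0              | 0
1 | 0 | 1 | 1 |   1   |        1        |              1              | 0
1 | 1 | 0 | 0 |   0   |        0        |              1              | 0
1 | 1 | 0 | 1 |   0   |        0        |              1              | 0
1 | 1 | 1 | 0 |   0   |        0        |              1              | 0
1 | 1 | 1 | 1 |   0   |        1        |              0              | 0
The formula is true on 7 of the 16 rows.

7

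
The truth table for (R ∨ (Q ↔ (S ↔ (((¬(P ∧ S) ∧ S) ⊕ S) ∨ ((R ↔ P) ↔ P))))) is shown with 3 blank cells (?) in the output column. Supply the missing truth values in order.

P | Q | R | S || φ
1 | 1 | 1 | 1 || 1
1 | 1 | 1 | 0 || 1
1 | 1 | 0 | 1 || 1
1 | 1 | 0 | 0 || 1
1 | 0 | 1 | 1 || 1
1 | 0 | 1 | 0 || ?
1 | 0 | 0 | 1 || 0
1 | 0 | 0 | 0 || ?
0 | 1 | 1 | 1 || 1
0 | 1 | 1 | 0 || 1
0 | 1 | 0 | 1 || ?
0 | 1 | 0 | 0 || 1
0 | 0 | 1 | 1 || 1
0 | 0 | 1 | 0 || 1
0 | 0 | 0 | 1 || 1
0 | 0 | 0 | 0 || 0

Row P=1, Q=0, R=1, S=0: (Q ↔ (S ↔ (((¬(P ∧ S) ∧ S) ⊕ S) ∨ ((R ↔ P) ↔ P)))) = 1, so the formula = 1.
Row P=1, Q=0, R=0, S=0: (Q ↔ (S ↔ (((¬(P ∧ S) ∧ S) ⊕ S) ∨ ((R ↔ P) ↔ P)))) = 0, so the formula = 0.
Row P=0, Q=1, R=0, S=1: (Q ↔ (S ↔ (((¬(P ∧ S) ∧ S) ⊕ S) ∨ ((R ↔ P) ↔ P)))) = 0, so the formula = 0.

1, 0, 0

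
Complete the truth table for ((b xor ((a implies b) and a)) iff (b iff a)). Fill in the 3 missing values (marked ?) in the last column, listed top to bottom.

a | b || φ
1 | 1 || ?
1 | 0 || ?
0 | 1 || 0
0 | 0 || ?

Row a=1, b=1: (b xor ((a implies b) and a)) = 0, (b iff a) = 1, so the formula = 0.
Row a=1, b=0: (b xor ((a implies b) and a)) = 0, (b iff a) = 0, so the formula = 1.
Row a=0, b=0: (b xor ((a implies b) and a)) = 0, (b iff a) = 1, so the formula = 0.

0, 1, 0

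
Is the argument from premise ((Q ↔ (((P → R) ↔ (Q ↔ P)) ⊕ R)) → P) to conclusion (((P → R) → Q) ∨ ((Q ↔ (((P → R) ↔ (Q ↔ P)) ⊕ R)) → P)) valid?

yes

P | Q | R | φ | ψ
- | - | - | - | -
F | F | F | T | T
F | F | T | F | F
F | T | F | T | T
F | T | T | F | T
T | F | F | T | T
T | F | T | T | T
T | T | F | T | T
T | T | T | T | T
In every row where φ is true, ψ is also true, so φ ⊨ ψ.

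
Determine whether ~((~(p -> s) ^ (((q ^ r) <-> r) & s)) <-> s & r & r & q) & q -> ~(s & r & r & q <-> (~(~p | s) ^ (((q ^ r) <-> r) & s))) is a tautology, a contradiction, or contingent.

  p      q      r      s       (p -> s)  ~(p -> s)  (q ^ r)  ((q ^ r) <-> r)  (((q ^ r) <-> r) & s)  (s & r & r & q)    ~p   (~p | s)  ~(~p | s)    φ  
 True   True   True   True       True      False     False        False               False                True       False    True      False     True
 True   True   True  False      False       True     False        False               False               False       False   False       True     True
 True   True  False   True       True      False      True        False               False               False       False    True      False     True
 True   True  False  False      False       True      True        False               False               False       False   False       True     True
 True  False   True   True       True      False      True         True                True               False       False    True      False     True
 True  False   True  False      False       True      True         True               False               False       False   False       True     True
 True  False  False   True       True      False     False         True                True               False       False    True      False     True
 True  False  False  False      False       True     False         True               False               False       False   False       True     True
False   True   True   True       True      False     False        False               False                True        True    True      False     True
False   True   True  False       True      False     False        False               False               False        True    True      False     True
False   True  False   True       True      False      True        False               False               False        True    True      False     True
False   True  False  False       True      False      True        False               False               False        True    True      False     True
False  False   True   True       True      False      True         True                True               False        True    True      False     True
False  False   True  False       True      False      True         True               False               False        True    True      False     True
False  False  False   True       True      False     False         True                True               False        True    True      False     True
False  False  False  False       True      False     False         True               False               False        True    True      False     True
Every row is True, so the formula is a tautology.

tautology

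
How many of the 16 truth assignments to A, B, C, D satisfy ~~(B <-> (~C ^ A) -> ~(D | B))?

6

A  B  C  D     ~~(B <-> ((~C ^ A) -> ~(D | B)))
F  F  F  F                    F                
F  F  F  T                    T                
F  F  T  F                    F                
F  F  T  T                    F                
F  T  F  F                    F                
F  T  F  T                    F                
F  T  T  F                    T                
F  T  T  T                    T                
T  F  F  F                    F                
T  F  F  T                    F                
T  F  T  F                    F                
T  F  T  T                    T                
T  T  F  F                    T                
T  T  F  T                    T                
T  T  T  F                    F                
T  T  T  T                    F                
The formula is true on 6 of the 16 rows.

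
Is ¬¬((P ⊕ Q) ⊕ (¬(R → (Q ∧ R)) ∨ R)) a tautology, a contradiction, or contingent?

  P   |   Q   |   R   | (P ⊕ Q) | (Q ∧ R) | (R → (Q ∧ R)) | ¬(R → (Q ∧ R)) | (¬(R → (Q ∧ R)) ∨ R) |   φ  
----- | ----- | ----- | ------- | ------- | ------------- | -------------- | -------------------- | -----
 True |  True |  True |  False  |   True  |      True     |     False      |         True         |  True
 True |  True | False |  False  |  False  |      True     |     False      |        False         | False
 True | False |  True |   True  |  False  |     False     |      True      |         True         | False
 True | False | False |   True  |  False  |      True     |     False      |        False         |  True
False |  True |  True |   True  |   True  |      True     |     False      |         True         | False
False |  True | False |   True  |  False  |      True     |     False      |        False         |  True
False | False |  True |  False  |  False  |     False     |      True      |         True         |  True
False | False | False |  False  |  False  |      True     |     False      |        False         | False
4 of 8 rows are True, so the formula is contingent.

contingent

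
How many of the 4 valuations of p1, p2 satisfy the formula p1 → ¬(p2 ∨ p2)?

p1 | p2 | (p1 → ¬(p2 ∨ p2))
-- | -- | -----------------
F  | F  |         T        
F  | T  |         T        
T  | F  |         T        
T  | T  |         F        
The formula is true on 3 of the 4 rows.

3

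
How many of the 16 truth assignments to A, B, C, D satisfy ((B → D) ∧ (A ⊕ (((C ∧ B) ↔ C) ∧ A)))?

A | B | C | D | φ
- | - | - | - | -
T | T | T | T | F
T | T | T | F | F
T | T | F | T | F
T | T | F | F | F
T | F | T | T | T
T | F | T | F | T
T | F | F | T | F
T | F | F | F | F
F | T | T | T | F
F | T | T | F | F
F | T | F | T | F
F | T | F | F | F
F | F | T | T | F
F | F | T | F | F
F | F | F | T | F
F | F | F | F | F
The formula is true on 2 of the 16 rows.

2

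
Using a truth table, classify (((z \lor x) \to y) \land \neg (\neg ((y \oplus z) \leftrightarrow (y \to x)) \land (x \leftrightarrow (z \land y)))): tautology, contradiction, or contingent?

x  y  z  |  (z \lor x)  ((z \lor x) \to y)  (y \oplus z)  (y \to x)  (z \land y)  φ
1  1  1  |      1               1                0            1           1       0
1  1  0  |      1               1                1            1           0       1
1  0  1  |      1               0                1            1           0       0
1  0  0  |      1               0                0            1           0       0
0  1  1  |      1               1                0            0           1       1
0  1  0  |      0               1                1            0           0       0
0  0  1  |      1               0                1            1           0       0
0  0  0  |      0               1                0            1           0       0
2 of 8 rows are 1, so the formula is contingent.

contingent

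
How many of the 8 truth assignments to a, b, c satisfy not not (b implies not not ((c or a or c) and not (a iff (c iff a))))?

a  b  c  |  φ
1  1  1  |  0
1  1  0  |  1
1  0  1  |  1
1  0  0  |  1
0  1  1  |  0
0  1  0  |  0
0  0  1  |  1
0  0  0  |  1
The formula is true on 5 of the 8 rows.

5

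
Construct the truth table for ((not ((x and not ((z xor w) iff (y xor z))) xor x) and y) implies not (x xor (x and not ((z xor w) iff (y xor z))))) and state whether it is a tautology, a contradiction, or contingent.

tautology

x | y | z | w || (z xor w) | (y xor z) | ((z xor w) iff (y xor z)) | φ
T | T | T | T ||     F     |     F     |             T             | T
T | T | T | F ||     T     |     F     |             F             | T
T | T | F | T ||     T     |     T     |             T             | T
T | T | F | F ||     F     |     T     |             F             | T
T | F | T | T ||     F     |     T     |             F             | T
T | F | T | F ||     T     |     T     |             T             | T
T | F | F | T ||     T     |     F     |             F             | T
T | F | F | F ||     F     |     F     |             T             | T
F | T | T | T ||     F     |     F     |             T             | T
F | T | T | F ||     T     |     F     |             F             | T
F | T | F | T ||     T     |     T     |             T             | T
F | T | F | F ||     F     |     T     |             F             | T
F | F | T | T ||     F     |     T     |             F             | T
F | F | T | F ||     T     |     T     |             T             | T
F | F | F | T ||     T     |     F     |             F             | T
F | F | F | F ||     F     |     F     |             T             | T
Every row is T, so the formula is a tautology.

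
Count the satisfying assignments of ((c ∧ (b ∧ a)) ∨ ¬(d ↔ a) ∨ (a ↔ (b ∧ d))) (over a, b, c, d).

14

a  b  c  d  |  (b ∧ a)  (c ∧ (b ∧ a))  (d ↔ a)  ¬(d ↔ a)  (b ∧ d)  (a ↔ (b ∧ d))  φ
T  T  T  T  |     T           T           T        F         T           T        T
T  T  T  F  |     T           T           F        T         F           F        T
T  T  F  T  |     T           F           T        F         T           T        T
T  T  F  F  |     T           F           F        T         F           F        T
T  F  T  T  |     F           F           T        F         F           F        F
T  F  T  F  |     F           F           F        T         F           F        T
T  F  F  T  |     F           F           T        F         F           F        F
T  F  F  F  |     F           F           F        T         F           F        T
F  T  T  T  |     F           F           F        T         T           F        T
F  T  T  F  |     F           F           T        F         F           T        T
F  T  F  T  |     F           F           F        T         T           F        T
F  T  F  F  |     F           F           T        F         F           T        T
F  F  T  T  |     F           F           F        T         F           T        T
F  F  T  F  |     F           F           T        F         F           T        T
F  F  F  T  |     F           F           F        T         F           T        T
F  F  F  F  |     F           F           T        F         F           T        T
The formula is true on 14 of the 16 rows.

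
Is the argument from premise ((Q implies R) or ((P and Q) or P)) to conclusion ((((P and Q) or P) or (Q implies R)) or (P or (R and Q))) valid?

yes

  P   |   Q   |   R   ||   φ   |   ψ  
 True |  True |  True ||  True |  True
 True |  True | False ||  True |  True
 True | False |  True ||  True |  True
 True | False | False ||  True |  True
False |  True |  True ||  True |  True
False |  True | False || False | False
False | False |  True ||  True |  True
False | False | False ||  True |  True
In every row where φ is true, ψ is also true, so φ ⊨ ψ.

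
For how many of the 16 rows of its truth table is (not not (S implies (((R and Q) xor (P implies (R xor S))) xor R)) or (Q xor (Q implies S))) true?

15

P | Q | R | S | φ
- | - | - | - | -
0 | 0 | 0 | 0 | 1
0 | 0 | 0 | 1 | 1
0 | 0 | 1 | 0 | 1
0 | 0 | 1 | 1 | 1
0 | 1 | 0 | 0 | 1
0 | 1 | 0 | 1 | 1
0 | 1 | 1 | 0 | 1
0 | 1 | 1 | 1 | 1
1 | 0 | 0 | 0 | 1
1 | 0 | 0 | 1 | 1
1 | 0 | 1 | 0 | 1
1 | 0 | 1 | 1 | 1
1 | 1 | 0 | 0 | 1
1 | 1 | 0 | 1 | 1
1 | 1 | 1 | 0 | 1
1 | 1 | 1 | 1 | 0
The formula is true on 15 of the 16 rows.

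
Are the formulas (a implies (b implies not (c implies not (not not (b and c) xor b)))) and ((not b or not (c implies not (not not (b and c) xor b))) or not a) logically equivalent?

equivalent

a | b | c || φ | ψ
F | F | F || T | T
F | F | T || T | T
F | T | F || T | T
F | T | T || T | T
T | F | F || T | T
T | F | T || T | T
T | T | F || F | F
T | T | T || F | F
The columns for φ and ψ agree on every row, so they are logically equivalent.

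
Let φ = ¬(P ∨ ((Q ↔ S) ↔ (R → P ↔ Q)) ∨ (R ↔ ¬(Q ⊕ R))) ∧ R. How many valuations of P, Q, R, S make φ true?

1

P  Q  R  S  |  φ
F  F  F  F  |  F
F  F  F  T  |  F
F  F  T  F  |  F
F  F  T  T  |  T
F  T  F  F  |  F
F  T  F  T  |  F
F  T  T  F  |  F
F  T  T  T  |  F
T  F  F  F  |  F
T  F  F  T  |  F
T  F  T  F  |  F
T  F  T  T  |  F
T  T  F  F  |  F
T  T  F  T  |  F
T  T  T  F  |  F
T  T  T  T  |  F
The formula is true on 1 of the 16 rows.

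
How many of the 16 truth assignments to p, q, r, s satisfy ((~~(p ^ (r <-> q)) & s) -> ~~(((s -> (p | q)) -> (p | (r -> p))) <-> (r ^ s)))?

15

  p      q      r      s       (r <-> q)  (p ^ (r <-> q))  ~(p ^ (r <-> q))  ~~(p ^ (r <-> q))  (~~(p ^ (r <-> q)) & s)  (p | q)  (s -> (p | q))  (r -> p)  (p | (r -> p))  (r ^ s)    φ  
 True   True   True   True        True         False             True              False                 False             True        True         True         True        False    True
 True   True   True  False        True         False             True              False                 False             True        True         True         True         True    True
 True   True  False   True       False          True            False               True                  True             True        True         True         True         True    True
 True   True  False  False       False          True            False               True                 False             True        True         True         True        False    True
 True  False   True   True       False          True            False               True                  True             True        True         True         True        False   False
 True  False   True  False       False          True            False               True                 False             True        True         True         True         True    True
 True  False  False   True        True         False             True              False                 False             True        True         True         True         True    True
 True  False  False  False        True         False             True              False                 False             True        True         True         True        False    True
False   True   True   True        True          True            False               True                  True             True        True        False        False        False    True
False   True   True  False        True          True            False               True                 False             True        True        False        False         True    True
False   True  False   True       False         False             True              False                 False             True        True         True         True         True    True
False   True  False  False       False         False             True              False                 False             True        True         True         True        False    True
False  False   True   True       False         False             True              False                 False            False       False        False        False        False    True
False  False   True  False       False         False             True              False                 False            False        True        False        False         True    True
False  False  False   True        True          True            False               True                  True            False       False         True         True         True    True
False  False  False  False        True          True            False               True                 False            False        True         True         True        False    True
The formula is true on 15 of the 16 rows.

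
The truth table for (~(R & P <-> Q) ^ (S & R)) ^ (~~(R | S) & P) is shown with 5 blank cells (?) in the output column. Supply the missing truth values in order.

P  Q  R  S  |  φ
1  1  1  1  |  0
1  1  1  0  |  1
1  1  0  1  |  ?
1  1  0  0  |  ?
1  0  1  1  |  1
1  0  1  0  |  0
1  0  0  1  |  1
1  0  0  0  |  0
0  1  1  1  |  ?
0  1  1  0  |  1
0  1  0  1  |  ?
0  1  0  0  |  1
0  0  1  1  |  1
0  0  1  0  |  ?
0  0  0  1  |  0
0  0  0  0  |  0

0, 1, 0, 1, 0

Row P=1, Q=1, R=0, S=1: (~(R & P <-> Q) ^ (S & R)) = 1, (~~(R | S) & P) = 1, so the formula = 0.
Row P=1, Q=1, R=0, S=0: (~(R & P <-> Q) ^ (S & R)) = 1, (~~(R | S) & P) = 0, so the formula = 1.
Row P=0, Q=1, R=1, S=1: (~(R & P <-> Q) ^ (S & R)) = 0, (~~(R | S) & P) = 0, so the formula = 0.
Row P=0, Q=1, R=0, S=1: (~(R & P <-> Q) ^ (S & R)) = 1, (~~(R | S) & P) = 0, so the formula = 1.
Row P=0, Q=0, R=1, S=0: (~(R & P <-> Q) ^ (S & R)) = 0, (~~(R | S) & P) = 0, so the formula = 0.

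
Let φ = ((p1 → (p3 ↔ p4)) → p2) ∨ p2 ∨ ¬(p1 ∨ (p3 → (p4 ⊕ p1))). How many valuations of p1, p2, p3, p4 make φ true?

11

p1 | p2 | p3 | p4 || φ
F  | F  | F  | F  || F
F  | F  | F  | T  || F
F  | F  | T  | F  || T
F  | F  | T  | T  || F
F  | T  | F  | F  || T
F  | T  | F  | T  || T
F  | T  | T  | F  || T
F  | T  | T  | T  || T
T  | F  | F  | F  || F
T  | F  | F  | T  || T
T  | F  | T  | F  || T
T  | F  | T  | T  || F
T  | T  | F  | F  || T
T  | T  | F  | T  || T
T  | T  | T  | F  || T
T  | T  | T  | T  || T
The formula is true on 11 of the 16 rows.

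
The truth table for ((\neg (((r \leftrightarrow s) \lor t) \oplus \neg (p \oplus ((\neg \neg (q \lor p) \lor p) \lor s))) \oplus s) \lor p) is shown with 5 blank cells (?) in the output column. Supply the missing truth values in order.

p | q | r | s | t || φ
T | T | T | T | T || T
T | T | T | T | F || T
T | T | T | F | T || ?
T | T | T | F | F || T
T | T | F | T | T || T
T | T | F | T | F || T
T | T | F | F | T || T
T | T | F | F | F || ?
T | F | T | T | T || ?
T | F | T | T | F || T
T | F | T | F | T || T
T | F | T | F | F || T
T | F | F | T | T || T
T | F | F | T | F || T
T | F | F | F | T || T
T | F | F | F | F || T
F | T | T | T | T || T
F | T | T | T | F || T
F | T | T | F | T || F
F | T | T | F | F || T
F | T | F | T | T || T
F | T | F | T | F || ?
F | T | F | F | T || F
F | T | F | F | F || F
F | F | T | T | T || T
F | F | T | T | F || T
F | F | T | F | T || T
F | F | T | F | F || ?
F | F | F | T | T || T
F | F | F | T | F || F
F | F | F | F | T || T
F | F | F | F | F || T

Row p=T, q=T, r=T, s=F, t=T: (\neg (((r \leftrightarrow s) \lor t) \oplus \neg (p \oplus ((\neg \neg (q \lor p) \lor p) \lor s))) \oplus s) = T, so the formula = T.
Row p=T, q=T, r=F, s=F, t=F: (\neg (((r \leftrightarrow s) \lor t) \oplus \neg (p \oplus ((\neg \neg (q \lor p) \lor p) \lor s))) \oplus s) = T, so the formula = T.
Row p=T, q=F, r=T, s=T, t=T: (\neg (((r \leftrightarrow s) \lor t) \oplus \neg (p \oplus ((\neg \neg (q \lor p) \lor p) \lor s))) \oplus s) = F, so the formula = T.
Row p=F, q=T, r=F, s=T, t=F: (\neg (((r \leftrightarrow s) \lor t) \oplus \neg (p \oplus ((\neg \neg (q \lor p) \lor p) \lor s))) \oplus s) = F, so the formula = F.
Row p=F, q=F, r=T, s=F, t=F: (\neg (((r \leftrightarrow s) \lor t) \oplus \neg (p \oplus ((\neg \neg (q \lor p) \lor p) \lor s))) \oplus s) = F, so the formula = F.

T, T, T, F, F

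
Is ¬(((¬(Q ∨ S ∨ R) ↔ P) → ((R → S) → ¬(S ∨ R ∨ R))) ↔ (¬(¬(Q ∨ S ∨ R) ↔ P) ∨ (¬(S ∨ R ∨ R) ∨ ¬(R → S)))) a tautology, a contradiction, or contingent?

contradiction

P | Q | R | S | (Q ∨ S ∨ R) | ¬(Q ∨ S ∨ R) | (¬(Q ∨ S ∨ R) ↔ P) | (R → S) | (S ∨ R ∨ R) | ¬(S ∨ R ∨ R) | ((R → S) → ¬(S ∨ R ∨ R)) | ¬(¬(Q ∨ S ∨ R) ↔ P) | ¬(R → S) | (¬(S ∨ R ∨ R) ∨ ¬(R → S)) | φ
- | - | - | - | ----------- | ------------ | ------------------ | ------- | ----------- | ------------ | ------------------------ | ------------------- | -------- | ------------------------- | -
F | F | F | F |      F      |      T       |         F          |    T    |      F      |      T       |            T             |          T          |    F     |             T             | F
F | F | F | T |      T      |      F       |         T          |    T    |      T      |      F       |            F             |          F          |    F     |             F             | F
F | F | T | F |      T      |      F       |         T          |    F    |      T      |      F       |            T             |          F          |    T     |             T             | F
F | F | T | T |      T      |      F       |         T          |    T    |      T      |      F       |            F             |          F          |    F     |             F             | F
F | T | F | F |      T      |      F       |         T          |    T    |      F      |      T       |            T             |          F          |    F     |             T             | F
F | T | F | T |      T      |      F       |         T          |    T    |      T      |      F       |            F             |          F          |    F     |             F             | F
F | T | T | F |      T      |      F       |         T          |    F    |      T      |      F       |            T             |          F          |    T     |             T             | F
F | T | T | T |      T      |      F       |         T          |    T    |      T      |      F       |            F             |          F          |    F     |             F             | F
T | F | F | F |      F      |      T       |         T          |    T    |      F      |      T       |            T             |          F          |    F     |             T             | F
T | F | F | T |      T      |      F       |         F          |    T    |      T      |      F       |            F             |          T          |    F     |             F             | F
T | F | T | F |      T      |      F       |         F          |    F    |      T      |      F       |            T             |          T          |    T     |             T             | F
T | F | T | T |      T      |      F       |         F          |    T    |      T      |      F       |            F             |          T          |    F     |             F             | F
T | T | F | F |      T      |      F       |         F          |    T    |      F      |      T       |            T             |          T          |    F     |             T             | F
T | T | F | T |      T      |      F       |         F          |    T    |      T      |      F       |            F             |          T          |    F     |             F             | F
T | T | T | F |      T      |      F       |         F          |    F    |      T      |      F       |            T             |          T          |    T     |             T             | F
T | T | T | T |      T      |      F       |         F          |    T    |      T      |      F       |            F             |          T          |    F     |             F             | F
Every row is F, so the formula is a contradiction.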